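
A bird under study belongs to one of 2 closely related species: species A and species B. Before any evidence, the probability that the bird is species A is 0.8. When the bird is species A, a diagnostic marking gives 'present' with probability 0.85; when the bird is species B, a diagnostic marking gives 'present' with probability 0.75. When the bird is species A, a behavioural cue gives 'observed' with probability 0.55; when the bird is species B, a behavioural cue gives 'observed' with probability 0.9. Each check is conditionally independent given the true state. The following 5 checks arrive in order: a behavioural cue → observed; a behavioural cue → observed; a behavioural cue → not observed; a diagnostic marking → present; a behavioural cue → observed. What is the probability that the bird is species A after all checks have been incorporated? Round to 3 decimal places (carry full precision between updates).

0.823

After a behavioural cue='observed': P(species A) = 0.55·0.8000 / (0.55·0.8000 + 0.9·0.2000) ≈ 0.7097
After a behavioural cue='observed': P(species A) = 0.55·0.7097 / (0.55·0.7097 + 0.9·0.2903) ≈ 0.5990
After a behavioural cue='not observed': P(species A) = 0.45·0.5990 / (0.45·0.5990 + 0.1·0.4010) ≈ 0.8705
After a diagnostic marking='present': P(species A) = 0.85·0.8705 / (0.85·0.8705 + 0.75·0.1295) ≈ 0.8840
After a behavioural cue='observed': P(species A) = 0.55·0.8840 / (0.55·0.8840 + 0.9·0.1160) ≈ 0.8232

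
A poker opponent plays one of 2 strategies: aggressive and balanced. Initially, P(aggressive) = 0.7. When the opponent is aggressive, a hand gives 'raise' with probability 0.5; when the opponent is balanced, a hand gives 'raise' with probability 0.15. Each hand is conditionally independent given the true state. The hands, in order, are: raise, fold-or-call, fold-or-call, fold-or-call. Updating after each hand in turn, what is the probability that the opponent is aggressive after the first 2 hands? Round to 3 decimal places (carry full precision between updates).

0.821

After 'raise': P(aggressive) = 0.5·0.7000 / (0.5·0.7000 + 0.15·0.3000) ≈ 0.8861
After 'fold-or-call': P(aggressive) = 0.5·0.8861 / (0.5·0.8861 + 0.85·0.1139) ≈ 0.8206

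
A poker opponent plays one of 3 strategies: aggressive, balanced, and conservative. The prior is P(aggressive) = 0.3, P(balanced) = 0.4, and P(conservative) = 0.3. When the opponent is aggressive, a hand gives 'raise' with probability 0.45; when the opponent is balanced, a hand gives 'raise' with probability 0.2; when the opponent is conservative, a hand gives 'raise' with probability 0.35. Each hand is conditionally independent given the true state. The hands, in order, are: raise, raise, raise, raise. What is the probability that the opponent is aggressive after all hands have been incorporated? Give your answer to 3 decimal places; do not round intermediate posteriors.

0.705

Apply Bayes' rule sequentially, carrying P(aggressive) forward.
After 'raise': normaliser = 0.45·0.3000 + 0.2·0.4000 + 0.35·0.3000; P(aggressive) ≈ 0.4219, P(balanced) ≈ 0.2500, P(conservative) ≈ 0.3281
After 'raise': normaliser = 0.45·0.4219 + 0.2·0.2500 + 0.35·0.3281; P(aggressive) ≈ 0.5352, P(balanced) ≈ 0.1410, P(conservative) ≈ 0.3238
After 'raise': normaliser = 0.45·0.5352 + 0.2·0.1410 + 0.35·0.3238; P(aggressive) ≈ 0.6299, P(balanced) ≈ 0.0737, P(conservative) ≈ 0.2964
After 'raise': normaliser = 0.45·0.6299 + 0.2·0.0737 + 0.35·0.2964; P(aggressive) ≈ 0.7052, P(balanced) ≈ 0.0367, P(conservative) ≈ 0.2581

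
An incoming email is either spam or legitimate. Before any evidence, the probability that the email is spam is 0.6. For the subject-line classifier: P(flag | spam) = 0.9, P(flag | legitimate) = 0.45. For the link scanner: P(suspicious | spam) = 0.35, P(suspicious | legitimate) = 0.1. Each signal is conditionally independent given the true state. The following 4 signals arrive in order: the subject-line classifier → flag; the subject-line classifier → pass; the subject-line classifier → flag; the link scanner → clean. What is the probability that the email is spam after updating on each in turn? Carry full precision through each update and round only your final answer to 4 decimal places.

0.4407

Apply Bayes' rule sequentially, carrying P(spam) forward.
After the subject-line classifier='flag': P(spam) = 0.9·0.6000 / (0.9·0.6000 + 0.45·0.4000) ≈ 0.7500
After the subject-line classifier='pass': P(spam) = 0.1·0.7500 / (0.1·0.7500 + 0.55·0.2500) ≈ 0.3529
After the subject-line classifier='flag': P(spam) = 0.9·0.3529 / (0.9·0.3529 + 0.45·0.6471) ≈ 0.5217
After the link scanner='clean': P(spam) = 0.65·0.5217 / (0.65·0.5217 + 0.9·0.4783) ≈ 0.4407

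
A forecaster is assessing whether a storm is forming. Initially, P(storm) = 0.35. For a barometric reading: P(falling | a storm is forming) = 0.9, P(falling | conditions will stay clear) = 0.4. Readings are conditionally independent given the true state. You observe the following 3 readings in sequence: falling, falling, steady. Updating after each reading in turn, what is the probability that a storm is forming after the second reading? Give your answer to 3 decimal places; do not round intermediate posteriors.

0.732

Apply Bayes' rule sequentially, carrying P(storm) forward.
After 'falling': P(storm) = 0.9·0.3500 / (0.9·0.3500 + 0.4·0.6500) ≈ 0.5478
After 'falling': P(storm) = 0.9·0.5478 / (0.9·0.5478 + 0.4·0.4522) ≈ 0.7316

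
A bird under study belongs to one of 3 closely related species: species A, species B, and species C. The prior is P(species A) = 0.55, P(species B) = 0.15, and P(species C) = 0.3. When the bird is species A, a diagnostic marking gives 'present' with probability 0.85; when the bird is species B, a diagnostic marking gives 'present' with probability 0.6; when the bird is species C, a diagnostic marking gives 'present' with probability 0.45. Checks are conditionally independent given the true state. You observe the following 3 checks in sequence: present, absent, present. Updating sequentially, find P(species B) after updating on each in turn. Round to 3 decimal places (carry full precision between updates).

0.188

After 'present': normaliser = 0.85·0.5500 + 0.6·0.1500 + 0.45·0.3000; P(species A) ≈ 0.6751, P(species B) ≈ 0.1300, P(species C) ≈ 0.1949
After 'absent': normaliser = 0.15·0.6751 + 0.4·0.1300 + 0.55·0.1949; P(species A) ≈ 0.3888, P(species B) ≈ 0.1996, P(species C) ≈ 0.4116
After 'present': normaliser = 0.85·0.3888 + 0.6·0.1996 + 0.45·0.4116; P(species A) ≈ 0.5200, P(species B) ≈ 0.1885, P(species C) ≈ 0.2915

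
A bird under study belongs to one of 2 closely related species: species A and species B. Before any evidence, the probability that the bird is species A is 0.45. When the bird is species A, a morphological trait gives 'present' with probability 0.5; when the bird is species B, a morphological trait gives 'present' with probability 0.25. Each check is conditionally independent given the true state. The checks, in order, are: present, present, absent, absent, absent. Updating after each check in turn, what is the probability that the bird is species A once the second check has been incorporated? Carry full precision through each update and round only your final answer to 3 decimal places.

After 'present': P(species A) = 0.5·0.4500 / (0.5·0.4500 + 0.25·0.5500) ≈ 0.6207
After 'present': P(species A) = 0.5·0.6207 / (0.5·0.6207 + 0.25·0.3793) ≈ 0.7660

0.766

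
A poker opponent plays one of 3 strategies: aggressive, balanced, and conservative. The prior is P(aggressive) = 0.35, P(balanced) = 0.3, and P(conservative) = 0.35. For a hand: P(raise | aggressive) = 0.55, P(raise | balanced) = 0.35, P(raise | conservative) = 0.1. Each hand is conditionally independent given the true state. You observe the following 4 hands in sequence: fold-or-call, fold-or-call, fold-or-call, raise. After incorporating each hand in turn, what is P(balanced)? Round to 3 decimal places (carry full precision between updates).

Each posterior becomes the prior for the next update.
After 'fold-or-call': normaliser = 0.45·0.3500 + 0.65·0.3000 + 0.9·0.3500; P(aggressive) ≈ 0.2360, P(balanced) ≈ 0.2921, P(conservative) ≈ 0.4719
After 'fold-or-call': normaliser = 0.45·0.2360 + 0.65·0.2921 + 0.9·0.4719; P(aggressive) ≈ 0.1473, P(balanced) ≈ 0.2634, P(conservative) ≈ 0.5892
After 'fold-or-call': normaliser = 0.45·0.1473 + 0.65·0.2634 + 0.9·0.5892; P(aggressive) ≈ 0.0863, P(balanced) ≈ 0.2230, P(conservative) ≈ 0.6907
After 'raise': normaliser = 0.55·0.0863 + 0.35·0.2230 + 0.1·0.6907; P(aggressive) ≈ 0.2440, P(balanced) ≈ 0.4011, P(conservative) ≈ 0.3549

0.401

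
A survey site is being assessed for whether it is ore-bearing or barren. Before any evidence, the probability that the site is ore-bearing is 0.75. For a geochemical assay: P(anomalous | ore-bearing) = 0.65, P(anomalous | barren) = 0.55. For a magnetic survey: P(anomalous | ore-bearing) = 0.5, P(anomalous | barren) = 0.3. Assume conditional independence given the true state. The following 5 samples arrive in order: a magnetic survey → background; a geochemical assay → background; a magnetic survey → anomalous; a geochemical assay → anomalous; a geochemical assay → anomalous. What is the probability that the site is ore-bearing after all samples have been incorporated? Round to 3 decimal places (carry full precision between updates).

0.795

After a magnetic survey='background': P(ore) = 0.5·0.7500 / (0.5·0.7500 + 0.7·0.2500) ≈ 0.6818
After a geochemical assay='background': P(ore) = 0.35·0.6818 / (0.35·0.6818 + 0.45·0.3182) ≈ 0.6250
After a magnetic survey='anomalous': P(ore) = 0.5·0.6250 / (0.5·0.6250 + 0.3·0.3750) ≈ 0.7353
After a geochemical assay='anomalous': P(ore) = 0.65·0.7353 / (0.65·0.7353 + 0.55·0.2647) ≈ 0.7665
After a geochemical assay='anomalous': P(ore) = 0.65·0.7665 / (0.65·0.7665 + 0.55·0.2335) ≈ 0.7951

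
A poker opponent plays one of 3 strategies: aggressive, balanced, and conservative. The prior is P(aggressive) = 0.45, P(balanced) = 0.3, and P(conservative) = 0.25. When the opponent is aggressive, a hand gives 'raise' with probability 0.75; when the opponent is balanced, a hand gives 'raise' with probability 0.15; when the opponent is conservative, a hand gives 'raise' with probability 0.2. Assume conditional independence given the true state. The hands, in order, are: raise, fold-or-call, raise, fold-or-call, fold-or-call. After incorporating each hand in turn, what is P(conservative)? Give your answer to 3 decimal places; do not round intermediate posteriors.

0.387

After 'raise': normaliser = 0.75·0.4500 + 0.15·0.3000 + 0.2·0.2500; P(aggressive) ≈ 0.7803, P(balanced) ≈ 0.1040, P(conservative) ≈ 0.1156
After 'fold-or-call': normaliser = 0.25·0.7803 + 0.85·0.1040 + 0.8·0.1156; P(aggressive) ≈ 0.5188, P(balanced) ≈ 0.2352, P(conservative) ≈ 0.2460
After 'raise': normaliser = 0.75·0.5188 + 0.15·0.2352 + 0.2·0.2460; P(aggressive) ≈ 0.8216, P(balanced) ≈ 0.0745, P(conservative) ≈ 0.1039
After 'fold-or-call': normaliser = 0.25·0.8216 + 0.85·0.0745 + 0.8·0.1039; P(aggressive) ≈ 0.5838, P(balanced) ≈ 0.1800, P(conservative) ≈ 0.2362
After 'fold-or-call': normaliser = 0.25·0.5838 + 0.85·0.1800 + 0.8·0.2362; P(aggressive) ≈ 0.2992, P(balanced) ≈ 0.3136, P(conservative) ≈ 0.3873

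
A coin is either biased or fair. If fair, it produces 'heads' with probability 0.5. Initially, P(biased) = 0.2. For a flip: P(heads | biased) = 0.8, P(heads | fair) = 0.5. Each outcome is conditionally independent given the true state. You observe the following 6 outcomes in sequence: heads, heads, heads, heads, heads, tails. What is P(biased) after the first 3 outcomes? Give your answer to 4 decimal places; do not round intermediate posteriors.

After 'heads': P(biased) = 0.8·0.2000 / (0.8·0.2000 + 0.5·0.8000) ≈ 0.2857
After 'heads': P(biased) = 0.8·0.2857 / (0.8·0.2857 + 0.5·0.7143) ≈ 0.3902
After 'heads': P(biased) = 0.8·0.3902 / (0.8·0.3902 + 0.5·0.6098) ≈ 0.5059

0.5059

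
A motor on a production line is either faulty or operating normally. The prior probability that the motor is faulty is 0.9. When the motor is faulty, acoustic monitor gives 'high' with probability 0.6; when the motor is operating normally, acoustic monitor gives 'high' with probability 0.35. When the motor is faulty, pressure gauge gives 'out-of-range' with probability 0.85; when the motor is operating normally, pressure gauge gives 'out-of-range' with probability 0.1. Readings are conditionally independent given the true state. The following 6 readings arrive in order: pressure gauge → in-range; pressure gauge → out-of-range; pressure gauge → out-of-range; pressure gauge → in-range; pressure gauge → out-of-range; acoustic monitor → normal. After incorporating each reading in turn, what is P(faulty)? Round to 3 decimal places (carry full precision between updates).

0.990

After pressure gauge='in-range': P(faulty) = 0.15·0.9000 / (0.15·0.9000 + 0.9·0.1000) ≈ 0.6000
After pressure gauge='out-of-range': P(faulty) = 0.85·0.6000 / (0.85·0.6000 + 0.1·0.4000) ≈ 0.9273
After pressure gauge='out-of-range': P(faulty) = 0.85·0.9273 / (0.85·0.9273 + 0.1·0.0727) ≈ 0.9909
After pressure gauge='in-range': P(faulty) = 0.15·0.9909 / (0.15·0.9909 + 0.9·0.0091) ≈ 0.9475
After pressure gauge='out-of-range': P(faulty) = 0.85·0.9475 / (0.85·0.9475 + 0.1·0.0525) ≈ 0.9935
After acoustic monitor='normal': P(faulty) = 0.4·0.9935 / (0.4·0.9935 + 0.65·0.0065) ≈ 0.9895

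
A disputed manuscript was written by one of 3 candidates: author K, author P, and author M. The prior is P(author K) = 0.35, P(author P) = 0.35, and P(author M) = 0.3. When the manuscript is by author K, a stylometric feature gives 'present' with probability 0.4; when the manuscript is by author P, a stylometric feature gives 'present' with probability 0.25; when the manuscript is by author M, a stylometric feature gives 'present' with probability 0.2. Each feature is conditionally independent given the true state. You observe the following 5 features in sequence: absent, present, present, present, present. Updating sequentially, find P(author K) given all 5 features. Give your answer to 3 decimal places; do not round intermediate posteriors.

0.792

Apply Bayes' rule sequentially, carrying P(author K) forward.
After 'absent': normaliser = 0.6·0.3500 + 0.75·0.3500 + 0.8·0.3000; P(author K) ≈ 0.2947, P(author P) ≈ 0.3684, P(author M) ≈ 0.3368
After 'present': normaliser = 0.4·0.2947 + 0.25·0.3684 + 0.2·0.3368; P(author K) ≈ 0.4250, P(author P) ≈ 0.3321, P(author M) ≈ 0.2429
After 'present': normaliser = 0.4·0.4250 + 0.25·0.3321 + 0.2·0.2429; P(author K) ≈ 0.5637, P(author P) ≈ 0.2752, P(author M) ≈ 0.1611
After 'present': normaliser = 0.4·0.5637 + 0.25·0.2752 + 0.2·0.1611; P(author K) ≈ 0.6906, P(author P) ≈ 0.2108, P(author M) ≈ 0.0987
After 'present': normaliser = 0.4·0.6906 + 0.25·0.2108 + 0.2·0.0987; P(author K) ≈ 0.7923, P(author P) ≈ 0.1511, P(author M) ≈ 0.0566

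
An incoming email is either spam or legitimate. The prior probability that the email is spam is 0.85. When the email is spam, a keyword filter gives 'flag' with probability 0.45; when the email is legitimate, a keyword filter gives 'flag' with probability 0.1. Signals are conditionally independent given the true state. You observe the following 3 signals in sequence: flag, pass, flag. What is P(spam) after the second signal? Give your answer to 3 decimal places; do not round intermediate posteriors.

0.940

Each posterior becomes the prior for the next update.
After 'flag': P(spam) = 0.45·0.8500 / (0.45·0.8500 + 0.1·0.1500) ≈ 0.9623
After 'pass': P(spam) = 0.55·0.9623 / (0.55·0.9623 + 0.9·0.0377) ≈ 0.9397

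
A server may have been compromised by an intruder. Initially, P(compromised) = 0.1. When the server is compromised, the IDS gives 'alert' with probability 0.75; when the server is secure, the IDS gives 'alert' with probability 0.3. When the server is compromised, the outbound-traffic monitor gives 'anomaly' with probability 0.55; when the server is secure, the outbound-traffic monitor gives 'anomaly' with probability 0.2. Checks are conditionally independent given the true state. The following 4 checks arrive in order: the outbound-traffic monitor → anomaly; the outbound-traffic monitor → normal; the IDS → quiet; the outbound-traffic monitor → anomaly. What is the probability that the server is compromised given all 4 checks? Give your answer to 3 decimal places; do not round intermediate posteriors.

After the outbound-traffic monitor='anomaly': P(compromised) = 0.55·0.1000 / (0.55·0.1000 + 0.2·0.9000) ≈ 0.2340
After the outbound-traffic monitor='normal': P(compromised) = 0.45·0.2340 / (0.45·0.2340 + 0.8·0.7660) ≈ 0.1467
After the IDS='quiet': P(compromised) = 0.25·0.1467 / (0.25·0.1467 + 0.7·0.8533) ≈ 0.0578
After the outbound-traffic monitor='anomaly': P(compromised) = 0.55·0.0578 / (0.55·0.0578 + 0.2·0.9422) ≈ 0.1444

0.144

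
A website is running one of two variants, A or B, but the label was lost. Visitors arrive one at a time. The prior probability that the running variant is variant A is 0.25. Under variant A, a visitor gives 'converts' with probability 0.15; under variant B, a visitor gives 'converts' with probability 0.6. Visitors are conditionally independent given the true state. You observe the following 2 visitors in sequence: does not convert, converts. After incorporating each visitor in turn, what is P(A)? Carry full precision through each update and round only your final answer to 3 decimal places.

0.150

After 'does not convert': P(A) = 0.85·0.2500 / (0.85·0.2500 + 0.4·0.7500) ≈ 0.4146
After 'converts': P(A) = 0.15·0.4146 / (0.15·0.4146 + 0.6·0.5854) ≈ 0.1504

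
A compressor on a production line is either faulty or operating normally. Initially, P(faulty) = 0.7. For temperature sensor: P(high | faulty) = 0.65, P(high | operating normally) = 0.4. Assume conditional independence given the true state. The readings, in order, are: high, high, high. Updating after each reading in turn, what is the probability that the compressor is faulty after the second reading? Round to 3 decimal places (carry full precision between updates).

After 'high': P(faulty) = 0.65·0.7000 / (0.65·0.7000 + 0.4·0.3000) ≈ 0.7913
After 'high': P(faulty) = 0.65·0.7913 / (0.65·0.7913 + 0.4·0.2087) ≈ 0.8604

0.860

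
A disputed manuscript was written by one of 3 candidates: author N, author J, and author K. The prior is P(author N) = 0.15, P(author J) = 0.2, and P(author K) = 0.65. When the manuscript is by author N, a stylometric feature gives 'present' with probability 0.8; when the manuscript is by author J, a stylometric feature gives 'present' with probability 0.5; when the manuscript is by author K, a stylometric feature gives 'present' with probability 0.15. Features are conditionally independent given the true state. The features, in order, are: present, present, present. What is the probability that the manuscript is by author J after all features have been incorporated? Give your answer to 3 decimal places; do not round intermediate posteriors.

0.240

After 'present': normaliser = 0.8·0.1500 + 0.5·0.2000 + 0.15·0.6500; P(author N) ≈ 0.3780, P(author J) ≈ 0.3150, P(author K) ≈ 0.3071
After 'present': normaliser = 0.8·0.3780 + 0.5·0.3150 + 0.15·0.3071; P(author N) ≈ 0.5977, P(author J) ≈ 0.3113, P(author K) ≈ 0.0911
After 'present': normaliser = 0.8·0.5977 + 0.5·0.3113 + 0.15·0.0911; P(author N) ≈ 0.7385, P(author J) ≈ 0.2404, P(author K) ≈ 0.0211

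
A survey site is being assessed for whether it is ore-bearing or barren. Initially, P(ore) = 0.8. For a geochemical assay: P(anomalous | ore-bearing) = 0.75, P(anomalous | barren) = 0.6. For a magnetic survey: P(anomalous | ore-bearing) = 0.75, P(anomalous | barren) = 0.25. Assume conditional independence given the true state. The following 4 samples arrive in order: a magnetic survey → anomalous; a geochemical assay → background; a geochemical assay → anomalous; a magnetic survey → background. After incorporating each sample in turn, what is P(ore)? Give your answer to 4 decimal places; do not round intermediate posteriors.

After a magnetic survey='anomalous': P(ore) = 0.75·0.8000 / (0.75·0.8000 + 0.25·0.2000) ≈ 0.9231
After a geochemical assay='background': P(ore) = 0.25·0.9231 / (0.25·0.9231 + 0.4·0.0769) ≈ 0.8824
After a geochemical assay='anomalous': P(ore) = 0.75·0.8824 / (0.75·0.8824 + 0.6·0.1176) ≈ 0.9036
After a magnetic survey='background': P(ore) = 0.25·0.9036 / (0.25·0.9036 + 0.75·0.0964) ≈ 0.7576

0.7576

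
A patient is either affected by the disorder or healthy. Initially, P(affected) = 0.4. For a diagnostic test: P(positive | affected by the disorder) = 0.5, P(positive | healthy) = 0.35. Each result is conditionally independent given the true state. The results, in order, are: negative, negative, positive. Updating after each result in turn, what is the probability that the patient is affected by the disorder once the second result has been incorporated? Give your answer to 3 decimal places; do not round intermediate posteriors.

After 'negative': P(affected) = 0.5·0.4000 / (0.5·0.4000 + 0.65·0.6000) ≈ 0.3390
After 'negative': P(affected) = 0.5·0.3390 / (0.5·0.3390 + 0.65·0.6610) ≈ 0.2829

0.283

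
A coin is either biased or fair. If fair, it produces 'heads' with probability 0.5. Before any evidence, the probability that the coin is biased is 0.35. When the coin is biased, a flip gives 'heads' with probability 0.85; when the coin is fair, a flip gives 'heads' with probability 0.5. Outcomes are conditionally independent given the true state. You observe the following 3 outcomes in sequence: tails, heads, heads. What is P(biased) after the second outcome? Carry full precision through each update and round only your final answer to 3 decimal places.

0.215

After 'tails': P(biased) = 0.15·0.3500 / (0.15·0.3500 + 0.5·0.6500) ≈ 0.1391
After 'heads': P(biased) = 0.85·0.1391 / (0.85·0.1391 + 0.5·0.8609) ≈ 0.2154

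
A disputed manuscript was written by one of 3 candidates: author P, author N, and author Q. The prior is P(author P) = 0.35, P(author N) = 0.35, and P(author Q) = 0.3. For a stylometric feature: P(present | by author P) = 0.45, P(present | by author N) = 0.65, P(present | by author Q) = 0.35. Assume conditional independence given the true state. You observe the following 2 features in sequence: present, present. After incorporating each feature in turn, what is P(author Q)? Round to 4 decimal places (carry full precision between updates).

0.1438

After 'present': normaliser = 0.45·0.3500 + 0.65·0.3500 + 0.35·0.3000; P(author P) ≈ 0.3214, P(author N) ≈ 0.4643, P(author Q) ≈ 0.2143
After 'present': normaliser = 0.45·0.3214 + 0.65·0.4643 + 0.35·0.2143; P(author P) ≈ 0.2774, P(author N) ≈ 0.5788, P(author Q) ≈ 0.1438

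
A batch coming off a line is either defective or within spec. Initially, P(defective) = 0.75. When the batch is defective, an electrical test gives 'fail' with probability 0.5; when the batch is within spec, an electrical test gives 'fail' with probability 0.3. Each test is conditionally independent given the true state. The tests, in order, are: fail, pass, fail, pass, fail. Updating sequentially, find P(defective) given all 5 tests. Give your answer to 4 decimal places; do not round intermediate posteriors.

0.8763

After 'fail': P(defective) = 0.5·0.7500 / (0.5·0.7500 + 0.3·0.2500) ≈ 0.8333
After 'pass': P(defective) = 0.5·0.8333 / (0.5·0.8333 + 0.7·0.1667) ≈ 0.7812
After 'fail': P(defective) = 0.5·0.7812 / (0.5·0.7812 + 0.3·0.2188) ≈ 0.8562
After 'pass': P(defective) = 0.5·0.8562 / (0.5·0.8562 + 0.7·0.1438) ≈ 0.8096
After 'fail': P(defective) = 0.5·0.8096 / (0.5·0.8096 + 0.3·0.1904) ≈ 0.8763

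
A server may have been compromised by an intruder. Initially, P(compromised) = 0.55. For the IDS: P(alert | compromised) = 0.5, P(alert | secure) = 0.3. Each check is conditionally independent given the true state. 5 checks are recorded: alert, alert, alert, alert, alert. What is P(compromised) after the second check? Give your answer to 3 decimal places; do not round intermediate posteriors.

After 'alert': P(compromised) = 0.5·0.5500 / (0.5·0.5500 + 0.3·0.4500) ≈ 0.6707
After 'alert': P(compromised) = 0.5·0.6707 / (0.5·0.6707 + 0.3·0.3293) ≈ 0.7725

0.772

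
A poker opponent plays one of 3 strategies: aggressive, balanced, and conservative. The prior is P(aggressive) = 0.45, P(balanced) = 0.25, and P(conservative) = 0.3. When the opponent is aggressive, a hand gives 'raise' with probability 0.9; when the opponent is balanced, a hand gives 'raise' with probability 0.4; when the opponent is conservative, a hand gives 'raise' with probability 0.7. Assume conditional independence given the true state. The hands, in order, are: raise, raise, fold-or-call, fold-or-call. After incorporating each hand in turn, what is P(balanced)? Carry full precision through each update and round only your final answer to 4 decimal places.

0.4604

Apply Bayes' rule sequentially, carrying P(balanced) forward.
After 'raise': normaliser = 0.9·0.4500 + 0.4·0.2500 + 0.7·0.3000; P(aggressive) ≈ 0.5664, P(balanced) ≈ 0.1399, P(conservative) ≈ 0.2937
After 'raise': normaliser = 0.9·0.5664 + 0.4·0.1399 + 0.7·0.2937; P(aggressive) ≈ 0.6609, P(balanced) ≈ 0.0725, P(conservative) ≈ 0.2665
After 'fold-or-call': normaliser = 0.1·0.6609 + 0.6·0.0725 + 0.3·0.2665; P(aggressive) ≈ 0.3486, P(balanced) ≈ 0.2296, P(conservative) ≈ 0.4218
After 'fold-or-call': normaliser = 0.1·0.3486 + 0.6·0.2296 + 0.3·0.4218; P(aggressive) ≈ 0.1165, P(balanced) ≈ 0.4604, P(conservative) ≈ 0.4230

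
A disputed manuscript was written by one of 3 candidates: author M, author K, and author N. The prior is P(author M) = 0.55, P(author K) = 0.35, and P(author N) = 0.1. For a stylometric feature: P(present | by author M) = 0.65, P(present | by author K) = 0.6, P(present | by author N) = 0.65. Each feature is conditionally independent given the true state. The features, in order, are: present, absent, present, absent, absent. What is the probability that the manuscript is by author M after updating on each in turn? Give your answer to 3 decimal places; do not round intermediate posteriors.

0.502

After 'present': normaliser = 0.65·0.5500 + 0.6·0.3500 + 0.65·0.1000; P(author M) ≈ 0.5652, P(author K) ≈ 0.3320, P(author N) ≈ 0.1028
After 'absent': normaliser = 0.35·0.5652 + 0.4·0.3320 + 0.35·0.1028; P(author M) ≈ 0.5396, P(author K) ≈ 0.3623, P(author N) ≈ 0.0981
After 'present': normaliser = 0.65·0.5396 + 0.6·0.3623 + 0.65·0.0981; P(author M) ≈ 0.5551, P(author K) ≈ 0.3440, P(author N) ≈ 0.1009
After 'absent': normaliser = 0.35·0.5551 + 0.4·0.3440 + 0.35·0.1009; P(author M) ≈ 0.5291, P(author K) ≈ 0.3747, P(author N) ≈ 0.0962
After 'absent': normaliser = 0.35·0.5291 + 0.4·0.3747 + 0.35·0.0962; P(author M) ≈ 0.5022, P(author K) ≈ 0.4065, P(author N) ≈ 0.0913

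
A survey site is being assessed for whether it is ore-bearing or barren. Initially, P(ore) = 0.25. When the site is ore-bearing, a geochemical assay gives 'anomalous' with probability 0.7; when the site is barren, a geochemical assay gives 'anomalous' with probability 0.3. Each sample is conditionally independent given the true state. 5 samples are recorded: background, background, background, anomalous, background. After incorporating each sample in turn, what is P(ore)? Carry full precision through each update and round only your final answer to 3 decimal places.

0.026

After 'background': P(ore) = 0.3·0.2500 / (0.3·0.2500 + 0.7·0.7500) ≈ 0.1250
After 'background': P(ore) = 0.3·0.1250 / (0.3·0.1250 + 0.7·0.8750) ≈ 0.0577
After 'background': P(ore) = 0.3·0.0577 / (0.3·0.0577 + 0.7·0.9423) ≈ 0.0256
After 'anomalous': P(ore) = 0.7·0.0256 / (0.7·0.0256 + 0.3·0.9744) ≈ 0.0577
After 'background': P(ore) = 0.3·0.0577 / (0.3·0.0577 + 0.7·0.9423) ≈ 0.0256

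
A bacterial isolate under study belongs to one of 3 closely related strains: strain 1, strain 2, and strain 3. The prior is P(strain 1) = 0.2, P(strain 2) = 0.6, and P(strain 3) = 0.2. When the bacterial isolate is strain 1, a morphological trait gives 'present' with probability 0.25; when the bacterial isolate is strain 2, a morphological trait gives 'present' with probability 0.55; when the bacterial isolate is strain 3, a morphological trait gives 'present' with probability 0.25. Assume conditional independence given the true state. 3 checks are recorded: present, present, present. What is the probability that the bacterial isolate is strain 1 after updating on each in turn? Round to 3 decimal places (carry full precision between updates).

0.029

After 'present': normaliser = 0.25·0.2000 + 0.55·0.6000 + 0.25·0.2000; P(strain 1) ≈ 0.1163, P(strain 2) ≈ 0.7674, P(strain 3) ≈ 0.1163
After 'present': normaliser = 0.25·0.1163 + 0.55·0.7674 + 0.25·0.1163; P(strain 1) ≈ 0.0605, P(strain 2) ≈ 0.8789, P(strain 3) ≈ 0.0605
After 'present': normaliser = 0.25·0.0605 + 0.55·0.8789 + 0.25·0.0605; P(strain 1) ≈ 0.0295, P(strain 2) ≈ 0.9411, P(strain 3) ≈ 0.0295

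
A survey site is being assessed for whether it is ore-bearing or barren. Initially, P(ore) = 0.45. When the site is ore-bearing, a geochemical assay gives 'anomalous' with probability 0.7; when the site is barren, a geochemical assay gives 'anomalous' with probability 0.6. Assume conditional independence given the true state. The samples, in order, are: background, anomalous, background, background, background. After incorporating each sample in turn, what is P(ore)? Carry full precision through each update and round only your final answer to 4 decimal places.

Each posterior becomes the prior for the next update.
After 'background': P(ore) = 0.3·0.4500 / (0.3·0.4500 + 0.4·0.5500) ≈ 0.3803
After 'anomalous': P(ore) = 0.7·0.3803 / (0.7·0.3803 + 0.6·0.6197) ≈ 0.4172
After 'background': P(ore) = 0.3·0.4172 / (0.3·0.4172 + 0.4·0.5828) ≈ 0.3494
After 'background': P(ore) = 0.3·0.3494 / (0.3·0.3494 + 0.4·0.6506) ≈ 0.2871
After 'background': P(ore) = 0.3·0.2871 / (0.3·0.2871 + 0.4·0.7129) ≈ 0.2320

0.2320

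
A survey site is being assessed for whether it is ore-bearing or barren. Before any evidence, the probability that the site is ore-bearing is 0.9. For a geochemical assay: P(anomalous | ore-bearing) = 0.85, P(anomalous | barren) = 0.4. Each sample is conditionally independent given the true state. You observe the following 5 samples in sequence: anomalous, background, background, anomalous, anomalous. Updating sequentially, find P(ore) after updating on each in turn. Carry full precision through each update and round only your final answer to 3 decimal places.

0.844

After 'anomalous': P(ore) = 0.85·0.9000 / (0.85·0.9000 + 0.4·0.1000) ≈ 0.9503
After 'background': P(ore) = 0.15·0.9503 / (0.15·0.9503 + 0.6·0.0497) ≈ 0.8270
After 'background': P(ore) = 0.15·0.8270 / (0.15·0.8270 + 0.6·0.1730) ≈ 0.5445
After 'anomalous': P(ore) = 0.85·0.5445 / (0.85·0.5445 + 0.4·0.4555) ≈ 0.7175
After 'anomalous': P(ore) = 0.85·0.7175 / (0.85·0.7175 + 0.4·0.2825) ≈ 0.8437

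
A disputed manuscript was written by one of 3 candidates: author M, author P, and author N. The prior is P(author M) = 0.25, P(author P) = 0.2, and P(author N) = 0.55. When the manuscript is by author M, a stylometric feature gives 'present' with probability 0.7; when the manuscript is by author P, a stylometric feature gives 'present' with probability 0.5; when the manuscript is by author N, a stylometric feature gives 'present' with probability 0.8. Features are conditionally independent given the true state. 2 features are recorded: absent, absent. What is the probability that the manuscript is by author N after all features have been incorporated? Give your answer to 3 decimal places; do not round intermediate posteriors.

0.233

Each posterior becomes the prior for the next update.
After 'absent': normaliser = 0.3·0.2500 + 0.5·0.2000 + 0.2·0.5500; P(author M) ≈ 0.2632, P(author P) ≈ 0.3509, P(author N) ≈ 0.3860
After 'absent': normaliser = 0.3·0.2632 + 0.5·0.3509 + 0.2·0.3860; P(author M) ≈ 0.2381, P(author P) ≈ 0.5291, P(author N) ≈ 0.2328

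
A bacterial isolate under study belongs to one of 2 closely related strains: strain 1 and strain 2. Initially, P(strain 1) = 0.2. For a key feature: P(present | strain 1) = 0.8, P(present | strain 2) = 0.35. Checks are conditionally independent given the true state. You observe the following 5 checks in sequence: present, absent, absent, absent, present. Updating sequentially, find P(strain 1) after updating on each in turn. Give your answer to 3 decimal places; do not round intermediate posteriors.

After 'present': P(strain 1) = 0.8·0.2000 / (0.8·0.2000 + 0.35·0.8000) ≈ 0.3636
After 'absent': P(strain 1) = 0.2·0.3636 / (0.2·0.3636 + 0.65·0.6364) ≈ 0.1495
After 'absent': P(strain 1) = 0.2·0.1495 / (0.2·0.1495 + 0.65·0.8505) ≈ 0.0513
After 'absent': P(strain 1) = 0.2·0.0513 / (0.2·0.0513 + 0.65·0.9487) ≈ 0.0164
After 'present': P(strain 1) = 0.8·0.0164 / (0.8·0.0164 + 0.35·0.9836) ≈ 0.0367

0.037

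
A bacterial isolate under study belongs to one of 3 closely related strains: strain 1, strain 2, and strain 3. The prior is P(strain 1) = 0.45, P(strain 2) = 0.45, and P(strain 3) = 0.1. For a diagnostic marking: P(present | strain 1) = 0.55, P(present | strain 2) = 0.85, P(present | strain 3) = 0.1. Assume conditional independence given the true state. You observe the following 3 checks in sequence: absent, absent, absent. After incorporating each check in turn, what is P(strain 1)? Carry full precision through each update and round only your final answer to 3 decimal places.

0.355

After 'absent': normaliser = 0.45·0.4500 + 0.15·0.4500 + 0.9·0.1000; P(strain 1) ≈ 0.5625, P(strain 2) ≈ 0.1875, P(strain 3) ≈ 0.2500
After 'absent': normaliser = 0.45·0.5625 + 0.15·0.1875 + 0.9·0.2500; P(strain 1) ≈ 0.5000, P(strain 2) ≈ 0.0556, P(strain 3) ≈ 0.4444
After 'absent': normaliser = 0.45·0.5000 + 0.15·0.0556 + 0.9·0.4444; P(strain 1) ≈ 0.3553, P(strain 2) ≈ 0.0132, P(strain 3) ≈ 0.6316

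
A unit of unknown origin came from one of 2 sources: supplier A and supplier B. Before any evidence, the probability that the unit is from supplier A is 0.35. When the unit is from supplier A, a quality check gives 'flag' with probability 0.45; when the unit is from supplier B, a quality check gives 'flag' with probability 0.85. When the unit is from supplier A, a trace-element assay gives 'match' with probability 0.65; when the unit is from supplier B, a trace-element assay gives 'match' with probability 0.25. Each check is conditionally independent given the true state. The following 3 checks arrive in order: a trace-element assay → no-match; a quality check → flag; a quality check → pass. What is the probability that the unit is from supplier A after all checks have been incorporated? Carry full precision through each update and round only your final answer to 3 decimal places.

0.328

After a trace-element assay='no-match': P(supplier A) = 0.35·0.3500 / (0.35·0.3500 + 0.75·0.6500) ≈ 0.2008
After a quality check='flag': P(supplier A) = 0.45·0.2008 / (0.45·0.2008 + 0.85·0.7992) ≈ 0.1174
After a quality check='pass': P(supplier A) = 0.55·0.1174 / (0.55·0.1174 + 0.15·0.8826) ≈ 0.3279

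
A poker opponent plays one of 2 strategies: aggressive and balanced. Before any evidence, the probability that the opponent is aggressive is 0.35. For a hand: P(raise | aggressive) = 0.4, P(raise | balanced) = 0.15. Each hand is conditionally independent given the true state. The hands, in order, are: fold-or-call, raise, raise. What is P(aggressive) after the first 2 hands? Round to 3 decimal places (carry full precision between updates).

After 'fold-or-call': P(aggressive) = 0.6·0.3500 / (0.6·0.3500 + 0.85·0.6500) ≈ 0.2754
After 'raise': P(aggressive) = 0.4·0.2754 / (0.4·0.2754 + 0.15·0.7246) ≈ 0.5034

0.503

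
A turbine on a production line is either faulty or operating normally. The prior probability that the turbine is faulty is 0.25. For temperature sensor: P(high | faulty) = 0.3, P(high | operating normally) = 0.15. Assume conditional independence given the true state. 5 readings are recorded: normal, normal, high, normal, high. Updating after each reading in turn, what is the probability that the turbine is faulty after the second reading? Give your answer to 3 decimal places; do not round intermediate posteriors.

After 'normal': P(faulty) = 0.7·0.2500 / (0.7·0.2500 + 0.85·0.7500) ≈ 0.2154
After 'normal': P(faulty) = 0.7·0.2154 / (0.7·0.2154 + 0.85·0.7846) ≈ 0.1844

0.184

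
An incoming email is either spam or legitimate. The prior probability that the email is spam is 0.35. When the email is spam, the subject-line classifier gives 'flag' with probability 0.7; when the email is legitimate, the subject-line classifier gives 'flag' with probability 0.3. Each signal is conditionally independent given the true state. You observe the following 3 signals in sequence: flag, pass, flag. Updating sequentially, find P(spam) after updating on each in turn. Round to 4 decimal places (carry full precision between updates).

0.5568

After 'flag': P(spam) = 0.7·0.3500 / (0.7·0.3500 + 0.3·0.6500) ≈ 0.5568
After 'pass': P(spam) = 0.3·0.5568 / (0.3·0.5568 + 0.7·0.4432) ≈ 0.3500
After 'flag': P(spam) = 0.7·0.3500 / (0.7·0.3500 + 0.3·0.6500) ≈ 0.5568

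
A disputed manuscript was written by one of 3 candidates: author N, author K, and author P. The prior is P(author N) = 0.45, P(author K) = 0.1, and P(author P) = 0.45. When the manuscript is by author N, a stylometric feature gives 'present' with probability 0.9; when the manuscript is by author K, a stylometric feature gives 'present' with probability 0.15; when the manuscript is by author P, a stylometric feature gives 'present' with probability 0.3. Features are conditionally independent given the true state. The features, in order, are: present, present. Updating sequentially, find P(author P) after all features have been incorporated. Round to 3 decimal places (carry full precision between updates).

0.099

After 'present': normaliser = 0.9·0.4500 + 0.15·0.1000 + 0.3·0.4500; P(author N) ≈ 0.7297, P(author K) ≈ 0.0270, P(author P) ≈ 0.2432
After 'present': normaliser = 0.9·0.7297 + 0.15·0.0270 + 0.3·0.2432; P(author N) ≈ 0.8950, P(author K) ≈ 0.0055, P(author P) ≈ 0.0994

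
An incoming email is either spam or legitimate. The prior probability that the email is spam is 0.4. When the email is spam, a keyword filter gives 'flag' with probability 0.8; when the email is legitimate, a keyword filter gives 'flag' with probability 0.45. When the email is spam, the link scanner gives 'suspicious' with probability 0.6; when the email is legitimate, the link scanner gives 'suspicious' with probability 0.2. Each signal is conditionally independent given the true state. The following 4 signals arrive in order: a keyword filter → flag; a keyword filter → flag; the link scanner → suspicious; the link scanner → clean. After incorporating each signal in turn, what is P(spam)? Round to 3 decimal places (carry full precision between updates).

After a keyword filter='flag': P(spam) = 0.8·0.4000 / (0.8·0.4000 + 0.45·0.6000) ≈ 0.5424
After a keyword filter='flag': P(spam) = 0.8·0.5424 / (0.8·0.5424 + 0.45·0.4576) ≈ 0.6781
After the link scanner='suspicious': P(spam) = 0.6·0.6781 / (0.6·0.6781 + 0.2·0.3219) ≈ 0.8634
After the link scanner='clean': P(spam) = 0.4·0.8634 / (0.4·0.8634 + 0.8·0.1366) ≈ 0.7596

0.760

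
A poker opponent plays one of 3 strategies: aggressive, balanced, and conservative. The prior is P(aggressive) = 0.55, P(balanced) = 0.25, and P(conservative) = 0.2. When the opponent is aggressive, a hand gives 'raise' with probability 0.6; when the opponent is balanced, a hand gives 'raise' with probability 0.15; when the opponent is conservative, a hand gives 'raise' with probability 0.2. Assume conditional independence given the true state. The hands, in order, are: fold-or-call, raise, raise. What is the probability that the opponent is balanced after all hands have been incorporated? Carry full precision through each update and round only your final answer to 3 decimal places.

0.053

After 'fold-or-call': normaliser = 0.4·0.5500 + 0.85·0.2500 + 0.8·0.2000; P(aggressive) ≈ 0.3713, P(balanced) ≈ 0.3586, P(conservative) ≈ 0.2700
After 'raise': normaliser = 0.6·0.3713 + 0.15·0.3586 + 0.2·0.2700; P(aggressive) ≈ 0.6739, P(balanced) ≈ 0.1627, P(conservative) ≈ 0.1634
After 'raise': normaliser = 0.6·0.6739 + 0.15·0.1627 + 0.2·0.1634; P(aggressive) ≈ 0.8763, P(balanced) ≈ 0.0529, P(conservative) ≈ 0.0708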